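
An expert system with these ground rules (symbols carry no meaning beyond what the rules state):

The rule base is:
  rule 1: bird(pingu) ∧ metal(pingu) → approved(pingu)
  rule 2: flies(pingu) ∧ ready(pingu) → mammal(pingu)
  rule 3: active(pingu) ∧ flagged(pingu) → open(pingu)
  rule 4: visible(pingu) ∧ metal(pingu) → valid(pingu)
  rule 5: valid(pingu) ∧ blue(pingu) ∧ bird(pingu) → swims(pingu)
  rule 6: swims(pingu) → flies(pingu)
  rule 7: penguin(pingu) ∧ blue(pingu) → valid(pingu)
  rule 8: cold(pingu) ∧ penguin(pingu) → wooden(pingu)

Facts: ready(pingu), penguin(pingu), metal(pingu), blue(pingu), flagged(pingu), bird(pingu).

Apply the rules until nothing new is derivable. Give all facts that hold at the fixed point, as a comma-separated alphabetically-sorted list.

Round 1: rule 1 [bird(pingu) ∧ metal(pingu) → approved(pingu)]; rule 7 [penguin(pingu) ∧ blue(pingu) → valid(pingu)]. Adds approved(pingu), valid(pingu).
Round 2: rule 5 [valid(pingu) ∧ blue(pingu) ∧ bird(pingu) → swims(pingu)]. Adds swims(pingu).
Round 3: rule 6 [swims(pingu) → flies(pingu)]. Adds flies(pingu).
Round 4: rule 2 [flies(pingu) ∧ ready(pingu) → mammal(pingu)]. Adds mammal(pingu).

approved(pingu), bird(pingu), blue(pingu), flagged(pingu), flies(pingu), mammal(pingu), metal(pingu), penguin(pingu), ready(pingu), swims(pingu), valid(pingu)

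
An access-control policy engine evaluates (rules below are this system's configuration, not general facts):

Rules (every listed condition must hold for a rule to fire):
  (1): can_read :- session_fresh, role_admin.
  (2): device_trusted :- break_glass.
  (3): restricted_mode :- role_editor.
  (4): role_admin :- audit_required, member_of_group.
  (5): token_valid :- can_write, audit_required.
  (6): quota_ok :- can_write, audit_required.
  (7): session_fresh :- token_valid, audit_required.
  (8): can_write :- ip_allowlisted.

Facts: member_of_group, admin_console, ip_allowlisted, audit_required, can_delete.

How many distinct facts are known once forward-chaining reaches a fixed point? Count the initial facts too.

Round 1 — (4), (8), derive role_admin, can_write.
Round 2 — (5), (6), derive token_valid, quota_ok.
Round 3 — (7), derive session_fresh.
Round 4 — (1), derive can_read.
Closure: {admin_console, audit_required, can_delete, can_read, can_write, ip_allowlisted, member_of_group, quota_ok, role_admin, session_fresh, token_valid} — 11 facts.

11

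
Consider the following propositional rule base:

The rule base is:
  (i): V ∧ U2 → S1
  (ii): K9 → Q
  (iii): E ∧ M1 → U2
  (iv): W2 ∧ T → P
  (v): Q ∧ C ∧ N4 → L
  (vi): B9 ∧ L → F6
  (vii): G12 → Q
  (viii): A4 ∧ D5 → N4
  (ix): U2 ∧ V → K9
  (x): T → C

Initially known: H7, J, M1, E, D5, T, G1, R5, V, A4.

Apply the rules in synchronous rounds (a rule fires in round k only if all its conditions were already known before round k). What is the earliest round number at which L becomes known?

Round 1 fires (iii), (viii), (x), giving U2, N4, C.
Round 2 fires (i), (ix), giving S1, K9.
Round 3 fires (ii), giving Q.
Round 4 fires (v), giving L.
L first appears in round 4.

4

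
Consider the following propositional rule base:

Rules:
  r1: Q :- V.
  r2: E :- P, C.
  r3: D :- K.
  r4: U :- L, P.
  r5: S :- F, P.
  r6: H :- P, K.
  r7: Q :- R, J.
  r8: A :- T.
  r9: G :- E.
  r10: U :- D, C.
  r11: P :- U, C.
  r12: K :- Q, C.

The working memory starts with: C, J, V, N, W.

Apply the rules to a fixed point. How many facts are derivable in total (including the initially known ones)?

[1] r1 [Q :- V.]. ⇒ new: Q.
[2] r12 [K :- Q, C.]. ⇒ new: K.
[3] r3 [D :- K.]. ⇒ new: D.
[4] r10 [U :- D, C.]. ⇒ new: U.
[5] r11 [P :- U, C.]. ⇒ new: P.
[6] r2 [E :- P, C.]; r6 [H :- P, K.]. ⇒ new: E, H.
[7] r9 [G :- E.]. ⇒ new: G.
Closure: {C, D, E, G, H, J, K, N, P, Q, U, V, W} — 13 facts.

13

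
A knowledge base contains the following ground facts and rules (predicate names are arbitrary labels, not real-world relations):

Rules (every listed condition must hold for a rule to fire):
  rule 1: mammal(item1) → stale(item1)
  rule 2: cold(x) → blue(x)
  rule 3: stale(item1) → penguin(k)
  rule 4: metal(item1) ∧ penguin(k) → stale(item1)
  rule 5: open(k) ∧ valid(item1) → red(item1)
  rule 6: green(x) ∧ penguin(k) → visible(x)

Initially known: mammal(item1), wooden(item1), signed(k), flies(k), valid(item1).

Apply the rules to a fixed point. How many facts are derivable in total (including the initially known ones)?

Round 1: rule 1 [mammal(item1) → stale(item1)]. New: stale(item1).
Round 2: rule 3 [stale(item1) → penguin(k)]. New: penguin(k).
Closure: {flies(k), mammal(item1), penguin(k), signed(k), stale(item1), valid(item1), wooden(item1)} — 7 facts.

7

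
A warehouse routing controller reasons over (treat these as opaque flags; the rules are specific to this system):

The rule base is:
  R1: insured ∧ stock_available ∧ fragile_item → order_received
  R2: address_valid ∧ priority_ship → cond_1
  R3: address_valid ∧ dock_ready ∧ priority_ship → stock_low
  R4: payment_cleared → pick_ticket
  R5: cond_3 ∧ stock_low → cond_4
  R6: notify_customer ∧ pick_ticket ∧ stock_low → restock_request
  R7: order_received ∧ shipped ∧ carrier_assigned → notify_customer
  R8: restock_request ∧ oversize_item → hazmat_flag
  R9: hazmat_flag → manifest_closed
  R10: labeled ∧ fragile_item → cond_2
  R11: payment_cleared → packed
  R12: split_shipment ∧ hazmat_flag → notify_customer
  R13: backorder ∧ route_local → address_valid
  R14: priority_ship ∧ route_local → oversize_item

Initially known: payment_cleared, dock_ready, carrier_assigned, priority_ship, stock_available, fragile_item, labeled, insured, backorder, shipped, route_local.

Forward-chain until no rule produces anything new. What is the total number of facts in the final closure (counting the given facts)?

23

Round 1: R1 [insured ∧ stock_available ∧ fragile_item → order_received]; R4 [payment_cleared → pick_ticket]; R10 [labeled ∧ fragile_item → cond_2]; R11 [payment_cleared → packed]; R13 [backorder ∧ route_local → address_valid]; R14 [priority_ship ∧ route_local → oversize_item]. Adds order_received, pick_ticket, cond_2, packed, address_valid, oversize_item.
Round 2: R2 [address_valid ∧ priority_ship → cond_1]; R3 [address_valid ∧ dock_ready ∧ priority_ship → stock_low]; R7 [order_received ∧ shipped ∧ carrier_assigned → notify_customer]. Adds cond_1, stock_low, notify_customer.
Round 3: R6 [notify_customer ∧ pick_ticket ∧ stock_low → restock_request]. Adds restock_request.
Round 4: R8 [restock_request ∧ oversize_item → hazmat_flag]. Adds hazmat_flag.
Round 5: R9 [hazmat_flag → manifest_closed]. Adds manifest_closed.
Closure: {address_valid, backorder, carrier_assigned, cond_1, cond_2, dock_ready, fragile_item, hazmat_flag, insured, labeled, manifest_closed, notify_customer, order_received, oversize_item, packed, payment_cleared, pick_ticket, priority_ship, restock_request, route_local, shipped, stock_available, stock_low} — 23 facts.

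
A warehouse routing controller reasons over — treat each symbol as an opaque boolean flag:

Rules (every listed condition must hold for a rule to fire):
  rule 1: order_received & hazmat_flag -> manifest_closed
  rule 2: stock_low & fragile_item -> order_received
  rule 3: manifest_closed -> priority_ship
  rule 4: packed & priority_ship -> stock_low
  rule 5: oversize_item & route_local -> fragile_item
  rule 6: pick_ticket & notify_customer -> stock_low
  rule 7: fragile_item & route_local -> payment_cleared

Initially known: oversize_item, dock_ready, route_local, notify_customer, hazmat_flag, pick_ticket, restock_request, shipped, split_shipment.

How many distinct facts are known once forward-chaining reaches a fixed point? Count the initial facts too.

15

[1] rule 5 [oversize_item & route_local -> fragile_item]; rule 6 [pick_ticket & notify_customer -> stock_low]. ⇒ new: fragile_item, stock_low.
[2] rule 2 [stock_low & fragile_item -> order_received]; rule 7 [fragile_item & route_local -> payment_cleared]. ⇒ new: order_received, payment_cleared.
[3] rule 1 [order_received & hazmat_flag -> manifest_closed]. ⇒ new: manifest_closed.
[4] rule 3 [manifest_closed -> priority_ship]. ⇒ new: priority_ship.
Closure: {dock_ready, fragile_item, hazmat_flag, manifest_closed, notify_customer, order_received, oversize_item, payment_cleared, pick_ticket, priority_ship, restock_request, route_local, shipped, split_shipment, stock_low} — 15 facts.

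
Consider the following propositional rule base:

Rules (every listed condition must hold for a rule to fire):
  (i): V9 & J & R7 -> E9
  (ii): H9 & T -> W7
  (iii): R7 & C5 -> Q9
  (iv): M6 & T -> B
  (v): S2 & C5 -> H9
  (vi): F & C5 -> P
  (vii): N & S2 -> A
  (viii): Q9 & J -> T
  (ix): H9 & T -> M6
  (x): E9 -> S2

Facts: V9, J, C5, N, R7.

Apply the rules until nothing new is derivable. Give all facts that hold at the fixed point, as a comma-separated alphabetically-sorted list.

Round 1: (i) [V9 & J & R7 -> E9]; (iii) [R7 & C5 -> Q9]. Adds E9, Q9.
Round 2: (viii) [Q9 & J -> T]; (x) [E9 -> S2]. Adds T, S2.
Round 3: (v) [S2 & C5 -> H9]; (vii) [N & S2 -> A]. Adds H9, A.
Round 4: (ii) [H9 & T -> W7]; (ix) [H9 & T -> M6]. Adds W7, M6.
Round 5: (iv) [M6 & T -> B]. Adds B.

A, B, C5, E9, H9, J, M6, N, Q9, R7, S2, T, V9, W7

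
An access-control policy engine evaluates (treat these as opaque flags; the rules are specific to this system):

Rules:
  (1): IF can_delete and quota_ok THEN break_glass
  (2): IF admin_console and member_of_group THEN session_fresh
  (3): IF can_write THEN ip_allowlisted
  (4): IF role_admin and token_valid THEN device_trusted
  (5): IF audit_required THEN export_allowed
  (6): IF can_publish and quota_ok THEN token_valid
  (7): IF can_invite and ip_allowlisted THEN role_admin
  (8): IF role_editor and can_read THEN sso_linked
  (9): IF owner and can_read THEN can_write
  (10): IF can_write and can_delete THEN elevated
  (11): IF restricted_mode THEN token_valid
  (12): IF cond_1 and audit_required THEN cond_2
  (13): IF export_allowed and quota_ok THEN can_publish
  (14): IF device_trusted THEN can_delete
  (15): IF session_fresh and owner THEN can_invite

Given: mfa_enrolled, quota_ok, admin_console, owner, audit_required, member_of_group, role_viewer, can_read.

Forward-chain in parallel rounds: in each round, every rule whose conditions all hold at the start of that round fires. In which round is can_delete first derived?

Round 1 fires (2), (5), (9), giving session_fresh, export_allowed, can_write.
Round 2 fires (3), (13), (15), giving ip_allowlisted, can_publish, can_invite.
Round 3 fires (6), (7), giving token_valid, role_admin.
Round 4 fires (4), giving device_trusted.
Round 5 fires (14), giving can_delete.
can_delete first appears in round 5.

5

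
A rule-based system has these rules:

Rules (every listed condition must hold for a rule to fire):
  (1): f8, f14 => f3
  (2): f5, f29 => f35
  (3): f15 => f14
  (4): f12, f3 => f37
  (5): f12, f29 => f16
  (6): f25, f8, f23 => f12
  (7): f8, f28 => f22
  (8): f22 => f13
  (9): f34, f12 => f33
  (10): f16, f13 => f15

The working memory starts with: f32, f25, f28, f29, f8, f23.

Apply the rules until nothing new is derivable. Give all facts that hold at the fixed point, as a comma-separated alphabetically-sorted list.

f12, f13, f14, f15, f16, f22, f23, f25, f28, f29, f3, f32, f37, f8

[1] (6) [f25, f8, f23 => f12]; (7) [f8, f28 => f22]. ⇒ new: f12, f22.
[2] (5) [f12, f29 => f16]; (8) [f22 => f13]. ⇒ new: f16, f13.
[3] (10) [f16, f13 => f15]. ⇒ new: f15.
[4] (3) [f15 => f14]. ⇒ new: f14.
[5] (1) [f8, f14 => f3]. ⇒ new: f3.
[6] (4) [f12, f3 => f37]. ⇒ new: f37.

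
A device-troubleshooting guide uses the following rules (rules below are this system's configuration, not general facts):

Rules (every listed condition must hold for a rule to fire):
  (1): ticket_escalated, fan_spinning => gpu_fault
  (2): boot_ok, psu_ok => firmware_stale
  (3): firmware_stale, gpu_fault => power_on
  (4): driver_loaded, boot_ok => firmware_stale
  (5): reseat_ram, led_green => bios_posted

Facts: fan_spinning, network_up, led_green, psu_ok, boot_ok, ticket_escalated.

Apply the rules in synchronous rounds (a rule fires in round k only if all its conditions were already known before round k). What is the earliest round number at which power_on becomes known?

Round 1: (1) [ticket_escalated, fan_spinning => gpu_fault]; (2) [boot_ok, psu_ok => firmware_stale]. Adds gpu_fault, firmware_stale.
Round 2: (3) [firmware_stale, gpu_fault => power_on]. Adds power_on.
power_on first appears in round 2.

2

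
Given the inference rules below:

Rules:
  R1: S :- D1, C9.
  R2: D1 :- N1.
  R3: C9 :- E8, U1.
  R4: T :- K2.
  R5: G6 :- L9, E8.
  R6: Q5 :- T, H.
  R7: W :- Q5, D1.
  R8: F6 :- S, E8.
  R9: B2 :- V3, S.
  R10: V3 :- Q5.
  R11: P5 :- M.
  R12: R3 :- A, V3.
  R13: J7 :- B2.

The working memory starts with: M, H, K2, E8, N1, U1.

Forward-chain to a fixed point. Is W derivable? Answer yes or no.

yes

Round 1: R2 [D1 :- N1.]; R3 [C9 :- E8, U1.]; R4 [T :- K2.]; R11 [P5 :- M.]. New: D1, C9, T, P5.
Round 2: R1 [S :- D1, C9.]; R6 [Q5 :- T, H.]. New: S, Q5.
Round 3: R7 [W :- Q5, D1.]; R8 [F6 :- S, E8.]; R10 [V3 :- Q5.]. New: W, F6, V3.
Round 4: R9 [B2 :- V3, S.]. New: B2.
Round 5: R13 [J7 :- B2.]. New: J7.
W appears in round 3, so it is derivable.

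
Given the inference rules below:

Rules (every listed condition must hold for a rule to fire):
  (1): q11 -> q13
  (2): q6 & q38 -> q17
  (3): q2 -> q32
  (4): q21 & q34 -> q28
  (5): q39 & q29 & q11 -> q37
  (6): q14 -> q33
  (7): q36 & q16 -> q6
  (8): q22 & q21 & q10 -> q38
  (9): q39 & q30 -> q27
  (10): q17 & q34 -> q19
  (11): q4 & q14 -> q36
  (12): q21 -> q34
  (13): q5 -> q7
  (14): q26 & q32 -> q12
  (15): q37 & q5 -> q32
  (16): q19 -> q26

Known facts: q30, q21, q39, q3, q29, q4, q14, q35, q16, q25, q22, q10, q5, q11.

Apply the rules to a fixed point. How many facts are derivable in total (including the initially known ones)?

29

[1] (1) [q11 -> q13]; (5) [q39 & q29 & q11 -> q37]; (6) [q14 -> q33]; (8) [q22 & q21 & q10 -> q38]; (9) [q39 & q30 -> q27]; (11) [q4 & q14 -> q36]; (12) [q21 -> q34]; (13) [q5 -> q7]. ⇒ new: q13, q37, q33, q38, q27, q36, q34, q7.
[2] (4) [q21 & q34 -> q28]; (7) [q36 & q16 -> q6]; (15) [q37 & q5 -> q32]. ⇒ new: q28, q6, q32.
[3] (2) [q6 & q38 -> q17]. ⇒ new: q17.
[4] (10) [q17 & q34 -> q19]. ⇒ new: q19.
[5] (16) [q19 -> q26]. ⇒ new: q26.
[6] (14) [q26 & q32 -> q12]. ⇒ new: q12.
Closure: {q10, q11, q12, q13, q14, q16, q17, q19, q21, q22, q25, q26, q27, q28, q29, q3, q30, q32, q33, q34, q35, q36, q37, q38, q39, q4, q5, q6, q7} — 29 facts.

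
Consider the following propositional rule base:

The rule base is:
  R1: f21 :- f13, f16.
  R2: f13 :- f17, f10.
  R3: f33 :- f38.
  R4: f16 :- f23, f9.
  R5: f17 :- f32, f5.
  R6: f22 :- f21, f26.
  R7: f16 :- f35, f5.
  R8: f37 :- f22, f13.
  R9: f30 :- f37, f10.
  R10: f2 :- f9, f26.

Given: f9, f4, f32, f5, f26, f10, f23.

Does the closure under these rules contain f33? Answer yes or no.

no

Round 1 fires R4, R5, R10, giving f16, f17, f2.
Round 2 fires R2, giving f13.
Round 3 fires R1, giving f21.
Round 4 fires R6, giving f22.
Round 5 fires R8, giving f37.
Round 6 fires R9, giving f30.
Fixed point reached. f33 is concluded only by R3; R3 needs f38 (never derived).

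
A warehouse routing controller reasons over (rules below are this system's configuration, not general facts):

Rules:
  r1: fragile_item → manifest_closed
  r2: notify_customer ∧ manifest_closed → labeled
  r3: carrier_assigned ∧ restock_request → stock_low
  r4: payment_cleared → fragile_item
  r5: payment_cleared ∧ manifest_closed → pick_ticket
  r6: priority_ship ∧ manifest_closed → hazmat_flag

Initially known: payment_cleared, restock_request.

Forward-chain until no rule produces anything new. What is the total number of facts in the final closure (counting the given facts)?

Round 1: r4 [payment_cleared → fragile_item]. Adds fragile_item.
Round 2: r1 [fragile_item → manifest_closed]. Adds manifest_closed.
Round 3: r5 [payment_cleared ∧ manifest_closed → pick_ticket]. Adds pick_ticket.
Closure: {fragile_item, manifest_closed, payment_cleared, pick_ticket, restock_request} — 5 facts.

5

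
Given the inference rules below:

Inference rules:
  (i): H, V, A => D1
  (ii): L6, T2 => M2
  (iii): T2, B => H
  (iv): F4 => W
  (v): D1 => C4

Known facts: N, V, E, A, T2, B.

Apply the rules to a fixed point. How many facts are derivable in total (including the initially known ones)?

Round 1: (iii) [T2, B => H]. Adds H.
Round 2: (i) [H, V, A => D1]. Adds D1.
Round 3: (v) [D1 => C4]. Adds C4.
Closure: {A, B, C4, D1, E, H, N, T2, V} — 9 facts.

9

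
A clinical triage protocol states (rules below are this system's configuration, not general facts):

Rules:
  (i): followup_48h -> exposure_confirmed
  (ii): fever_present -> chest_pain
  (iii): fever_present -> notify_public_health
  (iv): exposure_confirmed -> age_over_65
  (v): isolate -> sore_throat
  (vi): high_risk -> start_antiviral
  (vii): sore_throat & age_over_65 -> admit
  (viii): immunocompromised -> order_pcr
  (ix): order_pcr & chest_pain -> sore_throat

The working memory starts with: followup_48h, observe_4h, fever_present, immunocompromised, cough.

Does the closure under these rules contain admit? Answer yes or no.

yes

Round 1: (i) [followup_48h -> exposure_confirmed]; (ii) [fever_present -> chest_pain]; (iii) [fever_present -> notify_public_health]; (viii) [immunocompromised -> order_pcr]. New: exposure_confirmed, chest_pain, notify_public_health, order_pcr.
Round 2: (iv) [exposure_confirmed -> age_over_65]; (ix) [order_pcr & chest_pain -> sore_throat]. New: age_over_65, sore_throat.
Round 3: (vii) [sore_throat & age_over_65 -> admit]. New: admit.
admit appears in round 3, so it is derivable.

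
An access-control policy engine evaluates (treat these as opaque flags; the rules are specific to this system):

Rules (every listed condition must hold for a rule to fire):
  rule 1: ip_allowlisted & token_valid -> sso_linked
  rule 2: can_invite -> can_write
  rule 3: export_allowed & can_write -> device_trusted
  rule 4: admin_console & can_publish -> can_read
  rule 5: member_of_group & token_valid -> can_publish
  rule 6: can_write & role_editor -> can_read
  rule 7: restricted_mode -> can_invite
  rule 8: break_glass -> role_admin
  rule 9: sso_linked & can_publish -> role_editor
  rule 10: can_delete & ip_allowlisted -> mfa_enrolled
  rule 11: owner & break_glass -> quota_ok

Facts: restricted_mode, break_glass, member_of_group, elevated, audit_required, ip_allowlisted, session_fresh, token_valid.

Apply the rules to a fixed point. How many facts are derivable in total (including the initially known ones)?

Round 1: rule 1 [ip_allowlisted & token_valid -> sso_linked]; rule 5 [member_of_group & token_valid -> can_publish]; rule 7 [restricted_mode -> can_invite]; rule 8 [break_glass -> role_admin]. New: sso_linked, can_publish, can_invite, role_admin.
Round 2: rule 2 [can_invite -> can_write]; rule 9 [sso_linked & can_publish -> role_editor]. New: can_write, role_editor.
Round 3: rule 6 [can_write & role_editor -> can_read]. New: can_read.
Closure: {audit_required, break_glass, can_invite, can_publish, can_read, can_write, elevated, ip_allowlisted, member_of_group, restricted_mode, role_admin, role_editor, session_fresh, sso_linked, token_valid} — 15 facts.

15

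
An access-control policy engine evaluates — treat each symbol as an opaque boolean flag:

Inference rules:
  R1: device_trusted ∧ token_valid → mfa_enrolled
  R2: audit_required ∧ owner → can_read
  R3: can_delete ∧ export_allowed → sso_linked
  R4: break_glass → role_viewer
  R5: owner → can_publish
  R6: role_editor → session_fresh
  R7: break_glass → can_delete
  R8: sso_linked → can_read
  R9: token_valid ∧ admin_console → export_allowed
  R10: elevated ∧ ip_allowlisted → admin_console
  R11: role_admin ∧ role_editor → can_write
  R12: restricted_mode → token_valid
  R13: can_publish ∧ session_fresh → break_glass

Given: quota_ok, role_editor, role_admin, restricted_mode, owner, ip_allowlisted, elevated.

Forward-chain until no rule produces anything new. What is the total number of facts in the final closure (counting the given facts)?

18

Round 1 fires R5, R6, R10, R11, R12, giving can_publish, session_fresh, admin_console, can_write, token_valid.
Round 2 fires R9, R13, giving export_allowed, break_glass.
Round 3 fires R4, R7, giving role_viewer, can_delete.
Round 4 fires R3, giving sso_linked.
Round 5 fires R8, giving can_read.
Closure: {admin_console, break_glass, can_delete, can_publish, can_read, can_write, elevated, export_allowed, ip_allowlisted, owner, quota_ok, restricted_mode, role_admin, role_editor, role_viewer, session_fresh, sso_linked, token_valid} — 18 facts.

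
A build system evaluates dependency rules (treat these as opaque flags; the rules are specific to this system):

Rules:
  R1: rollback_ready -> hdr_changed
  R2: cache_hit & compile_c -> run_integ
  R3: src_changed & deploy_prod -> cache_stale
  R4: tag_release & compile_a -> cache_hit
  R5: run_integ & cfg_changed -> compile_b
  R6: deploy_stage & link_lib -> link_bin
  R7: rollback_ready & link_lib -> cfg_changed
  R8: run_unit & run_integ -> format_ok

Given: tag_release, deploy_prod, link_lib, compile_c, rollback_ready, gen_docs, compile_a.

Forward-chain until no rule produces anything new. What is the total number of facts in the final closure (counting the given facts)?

Round 1 fires R1, R4, R7, giving hdr_changed, cache_hit, cfg_changed.
Round 2 fires R2, giving run_integ.
Round 3 fires R5, giving compile_b.
Closure: {cache_hit, cfg_changed, compile_a, compile_b, compile_c, deploy_prod, gen_docs, hdr_changed, link_lib, rollback_ready, run_integ, tag_release} — 12 facts.

12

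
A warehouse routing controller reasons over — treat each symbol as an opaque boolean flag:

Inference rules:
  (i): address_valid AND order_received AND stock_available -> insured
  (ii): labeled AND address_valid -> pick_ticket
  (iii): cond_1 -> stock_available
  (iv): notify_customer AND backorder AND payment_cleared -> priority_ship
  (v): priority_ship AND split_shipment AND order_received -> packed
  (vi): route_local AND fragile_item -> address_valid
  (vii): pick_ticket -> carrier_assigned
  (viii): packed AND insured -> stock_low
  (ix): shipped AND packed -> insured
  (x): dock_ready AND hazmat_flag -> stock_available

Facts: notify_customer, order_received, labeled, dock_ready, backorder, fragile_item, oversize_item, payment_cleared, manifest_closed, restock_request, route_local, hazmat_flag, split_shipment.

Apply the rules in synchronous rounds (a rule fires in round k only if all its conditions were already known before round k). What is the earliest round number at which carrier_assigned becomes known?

Round 1 fires (iv), (vi), (x), giving priority_ship, address_valid, stock_available.
Round 2 fires (i), (ii), (v), giving insured, pick_ticket, packed.
Round 3 fires (vii), (viii), giving carrier_assigned, stock_low.
carrier_assigned first appears in round 3.

3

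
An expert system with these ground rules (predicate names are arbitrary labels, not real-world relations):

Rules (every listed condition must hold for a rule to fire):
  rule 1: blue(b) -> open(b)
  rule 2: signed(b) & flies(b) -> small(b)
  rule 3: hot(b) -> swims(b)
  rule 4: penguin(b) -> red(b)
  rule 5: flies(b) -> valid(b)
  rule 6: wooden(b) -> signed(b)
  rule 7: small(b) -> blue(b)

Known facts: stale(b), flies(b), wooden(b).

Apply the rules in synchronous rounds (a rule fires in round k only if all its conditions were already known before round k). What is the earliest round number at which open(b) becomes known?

4

Round 1: rule 5 [flies(b) -> valid(b)]; rule 6 [wooden(b) -> signed(b)]. New: valid(b), signed(b).
Round 2: rule 2 [signed(b) & flies(b) -> small(b)]. New: small(b).
Round 3: rule 7 [small(b) -> blue(b)]. New: blue(b).
Round 4: rule 1 [blue(b) -> open(b)]. New: open(b).
open(b) first appears in round 4.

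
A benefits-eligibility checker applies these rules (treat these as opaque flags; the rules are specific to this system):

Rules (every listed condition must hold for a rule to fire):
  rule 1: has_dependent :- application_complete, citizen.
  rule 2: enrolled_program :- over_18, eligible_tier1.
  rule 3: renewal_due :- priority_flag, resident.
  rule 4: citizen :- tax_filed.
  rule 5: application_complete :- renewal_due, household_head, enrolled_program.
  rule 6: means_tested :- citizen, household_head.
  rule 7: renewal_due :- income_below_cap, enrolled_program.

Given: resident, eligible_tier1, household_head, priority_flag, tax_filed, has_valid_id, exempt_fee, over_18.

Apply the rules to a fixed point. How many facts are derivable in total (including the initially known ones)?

14

Round 1 — rule 2, rule 3, rule 4, derive enrolled_program, renewal_due, citizen.
Round 2 — rule 5, rule 6, derive application_complete, means_tested.
Round 3 — rule 1, derive has_dependent.
Closure: {application_complete, citizen, eligible_tier1, enrolled_program, exempt_fee, has_dependent, has_valid_id, household_head, means_tested, over_18, priority_flag, renewal_due, resident, tax_filed} — 14 facts.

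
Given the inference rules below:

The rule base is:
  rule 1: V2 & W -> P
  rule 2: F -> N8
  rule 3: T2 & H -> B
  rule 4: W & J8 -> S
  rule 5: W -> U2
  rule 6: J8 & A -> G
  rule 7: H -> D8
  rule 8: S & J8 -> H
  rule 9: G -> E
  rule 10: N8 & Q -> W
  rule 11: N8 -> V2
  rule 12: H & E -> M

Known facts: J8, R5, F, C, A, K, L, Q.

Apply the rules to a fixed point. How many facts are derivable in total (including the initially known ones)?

Round 1: rule 2 [F -> N8]; rule 6 [J8 & A -> G]. New: N8, G.
Round 2: rule 9 [G -> E]; rule 10 [N8 & Q -> W]; rule 11 [N8 -> V2]. New: E, W, V2.
Round 3: rule 1 [V2 & W -> P]; rule 4 [W & J8 -> S]; rule 5 [W -> U2]. New: P, S, U2.
Round 4: rule 8 [S & J8 -> H]. New: H.
Round 5: rule 7 [H -> D8]; rule 12 [H & E -> M]. New: D8, M.
Closure: {A, C, D8, E, F, G, H, J8, K, L, M, N8, P, Q, R5, S, U2, V2, W} — 19 facts.

19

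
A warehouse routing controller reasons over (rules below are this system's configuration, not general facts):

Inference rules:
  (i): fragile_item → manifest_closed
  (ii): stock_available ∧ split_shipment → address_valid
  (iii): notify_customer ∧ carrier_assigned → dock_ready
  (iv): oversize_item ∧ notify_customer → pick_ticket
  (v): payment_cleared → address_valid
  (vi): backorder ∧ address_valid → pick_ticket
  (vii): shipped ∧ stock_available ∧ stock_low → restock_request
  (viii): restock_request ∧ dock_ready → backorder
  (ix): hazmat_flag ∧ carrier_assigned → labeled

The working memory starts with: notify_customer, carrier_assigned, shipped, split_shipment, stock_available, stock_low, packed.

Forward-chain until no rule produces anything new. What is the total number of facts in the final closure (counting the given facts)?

12

Round 1: (ii) [stock_available ∧ split_shipment → address_valid]; (iii) [notify_customer ∧ carrier_assigned → dock_ready]; (vii) [shipped ∧ stock_available ∧ stock_low → restock_request]. New: address_valid, dock_ready, restock_request.
Round 2: (viii) [restock_request ∧ dock_ready → backorder]. New: backorder.
Round 3: (vi) [backorder ∧ address_valid → pick_ticket]. New: pick_ticket.
Closure: {address_valid, backorder, carrier_assigned, dock_ready, notify_customer, packed, pick_ticket, restock_request, shipped, split_shipment, stock_available, stock_low} — 12 facts.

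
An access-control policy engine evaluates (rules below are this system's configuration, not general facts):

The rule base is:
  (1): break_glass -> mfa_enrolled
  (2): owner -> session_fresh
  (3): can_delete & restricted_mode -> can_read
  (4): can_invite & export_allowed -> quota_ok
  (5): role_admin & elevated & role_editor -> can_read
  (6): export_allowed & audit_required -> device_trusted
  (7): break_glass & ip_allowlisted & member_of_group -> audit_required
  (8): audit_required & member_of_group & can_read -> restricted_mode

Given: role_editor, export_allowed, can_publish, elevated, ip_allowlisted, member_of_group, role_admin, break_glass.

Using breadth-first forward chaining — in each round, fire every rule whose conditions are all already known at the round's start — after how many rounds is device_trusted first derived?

Round 1: (1) [break_glass -> mfa_enrolled]; (5) [role_admin & elevated & role_editor -> can_read]; (7) [break_glass & ip_allowlisted & member_of_group -> audit_required]. New: mfa_enrolled, can_read, audit_required.
Round 2: (6) [export_allowed & audit_required -> device_trusted]; (8) [audit_required & member_of_group & can_read -> restricted_mode]. New: device_trusted, restricted_mode.
device_trusted first appears in round 2.

2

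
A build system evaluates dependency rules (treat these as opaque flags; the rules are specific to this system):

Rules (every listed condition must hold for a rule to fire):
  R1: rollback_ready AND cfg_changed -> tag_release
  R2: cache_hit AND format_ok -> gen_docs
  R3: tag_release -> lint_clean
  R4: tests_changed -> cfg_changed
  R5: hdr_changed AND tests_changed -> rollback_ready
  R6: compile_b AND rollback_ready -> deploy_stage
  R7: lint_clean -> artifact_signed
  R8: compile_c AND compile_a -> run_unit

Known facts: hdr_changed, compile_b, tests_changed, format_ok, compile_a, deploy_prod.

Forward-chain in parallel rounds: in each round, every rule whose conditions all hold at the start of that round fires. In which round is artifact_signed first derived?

Round 1: R4 [tests_changed -> cfg_changed]; R5 [hdr_changed AND tests_changed -> rollback_ready]. New: cfg_changed, rollback_ready.
Round 2: R1 [rollback_ready AND cfg_changed -> tag_release]; R6 [compile_b AND rollback_ready -> deploy_stage]. New: tag_release, deploy_stage.
Round 3: R3 [tag_release -> lint_clean]. New: lint_clean.
Round 4: R7 [lint_clean -> artifact_signed]. New: artifact_signed.
artifact_signed first appears in round 4.

4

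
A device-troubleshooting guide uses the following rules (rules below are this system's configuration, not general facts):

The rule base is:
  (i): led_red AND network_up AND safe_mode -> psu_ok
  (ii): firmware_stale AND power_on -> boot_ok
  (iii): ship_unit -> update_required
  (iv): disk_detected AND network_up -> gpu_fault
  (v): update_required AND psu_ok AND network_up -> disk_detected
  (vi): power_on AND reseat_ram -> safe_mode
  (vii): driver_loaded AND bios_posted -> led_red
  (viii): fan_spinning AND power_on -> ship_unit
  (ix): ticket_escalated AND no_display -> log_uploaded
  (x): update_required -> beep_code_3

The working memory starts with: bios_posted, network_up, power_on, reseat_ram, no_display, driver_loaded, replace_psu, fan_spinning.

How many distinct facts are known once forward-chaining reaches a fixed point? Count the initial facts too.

[1] (vi) [power_on AND reseat_ram -> safe_mode]; (vii) [driver_loaded AND bios_posted -> led_red]; (viii) [fan_spinning AND power_on -> ship_unit]. ⇒ new: safe_mode, led_red, ship_unit.
[2] (i) [led_red AND network_up AND safe_mode -> psu_ok]; (iii) [ship_unit -> update_required]. ⇒ new: psu_ok, update_required.
[3] (v) [update_required AND psu_ok AND network_up -> disk_detected]; (x) [update_required -> beep_code_3]. ⇒ new: disk_detected, beep_code_3.
[4] (iv) [disk_detected AND network_up -> gpu_fault]. ⇒ new: gpu_fault.
Closure: {beep_code_3, bios_posted, disk_detected, driver_loaded, fan_spinning, gpu_fault, led_red, network_up, no_display, power_on, psu_ok, replace_psu, reseat_ram, safe_mode, ship_unit, update_required} — 16 facts.

16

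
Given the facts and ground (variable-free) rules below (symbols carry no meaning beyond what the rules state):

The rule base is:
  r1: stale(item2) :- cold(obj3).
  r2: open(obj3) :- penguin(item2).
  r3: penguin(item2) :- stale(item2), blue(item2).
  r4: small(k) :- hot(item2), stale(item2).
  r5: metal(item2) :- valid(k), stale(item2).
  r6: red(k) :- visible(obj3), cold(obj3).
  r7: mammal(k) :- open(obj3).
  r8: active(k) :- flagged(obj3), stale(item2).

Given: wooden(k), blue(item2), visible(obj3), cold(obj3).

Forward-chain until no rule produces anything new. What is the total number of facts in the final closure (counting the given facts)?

[1] r1 [stale(item2) :- cold(obj3).]; r6 [red(k) :- visible(obj3), cold(obj3).]. ⇒ new: stale(item2), red(k).
[2] r3 [penguin(item2) :- stale(item2), blue(item2).]. ⇒ new: penguin(item2).
[3] r2 [open(obj3) :- penguin(item2).]. ⇒ new: open(obj3).
[4] r7 [mammal(k) :- open(obj3).]. ⇒ new: mammal(k).
Closure: {blue(item2), cold(obj3), mammal(k), open(obj3), penguin(item2), red(k), stale(item2), visible(obj3), wooden(k)} — 9 facts.

9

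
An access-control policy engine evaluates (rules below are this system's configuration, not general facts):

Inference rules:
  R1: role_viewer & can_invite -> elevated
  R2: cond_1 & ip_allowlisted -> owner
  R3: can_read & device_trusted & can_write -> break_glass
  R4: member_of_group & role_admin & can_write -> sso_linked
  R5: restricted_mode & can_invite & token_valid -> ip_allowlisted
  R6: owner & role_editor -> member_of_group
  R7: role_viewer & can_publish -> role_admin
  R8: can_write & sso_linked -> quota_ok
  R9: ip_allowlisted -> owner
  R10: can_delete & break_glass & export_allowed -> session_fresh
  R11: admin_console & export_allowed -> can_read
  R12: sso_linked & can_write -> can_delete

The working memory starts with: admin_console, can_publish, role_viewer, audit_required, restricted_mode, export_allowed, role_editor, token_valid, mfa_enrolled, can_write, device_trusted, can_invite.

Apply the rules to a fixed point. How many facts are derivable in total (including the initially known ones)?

[1] R1 [role_viewer & can_invite -> elevated]; R5 [restricted_mode & can_invite & token_valid -> ip_allowlisted]; R7 [role_viewer & can_publish -> role_admin]; R11 [admin_console & export_allowed -> can_read]. ⇒ new: elevated, ip_allowlisted, role_admin, can_read.
[2] R3 [can_read & device_trusted & can_write -> break_glass]; R9 [ip_allowlisted -> owner]. ⇒ new: break_glass, owner.
[3] R6 [owner & role_editor -> member_of_group]. ⇒ new: member_of_group.
[4] R4 [member_of_group & role_admin & can_write -> sso_linked]. ⇒ new: sso_linked.
[5] R8 [can_write & sso_linked -> quota_ok]; R12 [sso_linked & can_write -> can_delete]. ⇒ new: quota_ok, can_delete.
[6] R10 [can_delete & break_glass & export_allowed -> session_fresh]. ⇒ new: session_fresh.
Closure: {admin_console, audit_required, break_glass, can_delete, can_invite, can_publish, can_read, can_write, device_trusted, elevated, export_allowed, ip_allowlisted, member_of_group, mfa_enrolled, owner, quota_ok, restricted_mode, role_admin, role_editor, role_viewer, session_fresh, sso_linked, token_valid} — 23 facts.

23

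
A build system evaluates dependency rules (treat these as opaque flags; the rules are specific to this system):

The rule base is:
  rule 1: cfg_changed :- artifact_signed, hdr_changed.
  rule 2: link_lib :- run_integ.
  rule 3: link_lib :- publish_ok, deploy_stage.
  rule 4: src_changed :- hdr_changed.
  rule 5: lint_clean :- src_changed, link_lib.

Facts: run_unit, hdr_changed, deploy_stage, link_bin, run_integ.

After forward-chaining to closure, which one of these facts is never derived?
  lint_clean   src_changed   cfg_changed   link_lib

cfg_changed

Round 1: rule 2 [link_lib :- run_integ.]; rule 4 [src_changed :- hdr_changed.]. New: link_lib, src_changed.
Round 2: rule 5 [lint_clean :- src_changed, link_lib.]. New: lint_clean.
Derived: src_changed (round 1), link_lib (round 1), lint_clean (round 2). cfg_changed never appears in any round.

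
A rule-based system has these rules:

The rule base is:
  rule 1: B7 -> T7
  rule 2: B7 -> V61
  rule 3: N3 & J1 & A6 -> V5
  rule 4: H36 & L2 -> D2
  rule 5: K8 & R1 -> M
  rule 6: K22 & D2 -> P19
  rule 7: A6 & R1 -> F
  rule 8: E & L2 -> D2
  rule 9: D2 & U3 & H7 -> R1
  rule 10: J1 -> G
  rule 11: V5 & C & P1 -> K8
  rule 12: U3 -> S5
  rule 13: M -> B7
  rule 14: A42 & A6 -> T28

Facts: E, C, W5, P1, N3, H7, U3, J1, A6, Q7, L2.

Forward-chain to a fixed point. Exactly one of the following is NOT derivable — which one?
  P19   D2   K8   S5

P19

Round 1 — rule 3, rule 8, rule 10, rule 12, derive V5, D2, G, S5.
Round 2 — rule 9, rule 11, derive R1, K8.
Round 3 — rule 5, rule 7, derive M, F.
Round 4 — rule 13, derive B7.
Round 5 — rule 1, rule 2, derive T7, V61.
Derived: D2 (round 1), K8 (round 2), S5 (round 1). P19 never appears in any round.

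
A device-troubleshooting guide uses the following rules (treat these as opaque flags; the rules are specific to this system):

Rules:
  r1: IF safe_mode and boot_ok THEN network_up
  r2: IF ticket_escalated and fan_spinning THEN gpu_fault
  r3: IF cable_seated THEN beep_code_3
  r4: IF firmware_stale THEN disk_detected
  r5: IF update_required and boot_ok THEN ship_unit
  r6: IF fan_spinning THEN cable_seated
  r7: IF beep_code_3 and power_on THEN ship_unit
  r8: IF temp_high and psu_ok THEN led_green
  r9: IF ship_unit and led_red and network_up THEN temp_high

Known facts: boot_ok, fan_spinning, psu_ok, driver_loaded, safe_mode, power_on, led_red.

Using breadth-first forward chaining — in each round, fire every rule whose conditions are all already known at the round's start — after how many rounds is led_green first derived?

5

Round 1: r1 [IF safe_mode and boot_ok THEN network_up]; r6 [IF fan_spinning THEN cable_seated]. New: network_up, cable_seated.
Round 2: r3 [IF cable_seated THEN beep_code_3]. New: beep_code_3.
Round 3: r7 [IF beep_code_3 and power_on THEN ship_unit]. New: ship_unit.
Round 4: r9 [IF ship_unit and led_red and network_up THEN temp_high]. New: temp_high.
Round 5: r8 [IF temp_high and psu_ok THEN led_green]. New: led_green.
led_green first appears in round 5.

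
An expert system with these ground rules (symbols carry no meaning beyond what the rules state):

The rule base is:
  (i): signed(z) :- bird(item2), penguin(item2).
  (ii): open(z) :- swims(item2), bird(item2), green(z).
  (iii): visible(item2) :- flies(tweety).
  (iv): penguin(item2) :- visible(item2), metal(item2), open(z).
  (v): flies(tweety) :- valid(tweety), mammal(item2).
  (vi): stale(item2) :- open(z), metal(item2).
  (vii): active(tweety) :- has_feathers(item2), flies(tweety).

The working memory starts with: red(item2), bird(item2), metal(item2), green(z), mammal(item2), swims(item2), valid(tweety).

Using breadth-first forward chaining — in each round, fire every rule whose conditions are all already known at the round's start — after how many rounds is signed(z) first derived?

4

Round 1 fires (ii), (v), giving open(z), flies(tweety).
Round 2 fires (iii), (vi), giving visible(item2), stale(item2).
Round 3 fires (iv), giving penguin(item2).
Round 4 fires (i), giving signed(z).
signed(z) first appears in round 4.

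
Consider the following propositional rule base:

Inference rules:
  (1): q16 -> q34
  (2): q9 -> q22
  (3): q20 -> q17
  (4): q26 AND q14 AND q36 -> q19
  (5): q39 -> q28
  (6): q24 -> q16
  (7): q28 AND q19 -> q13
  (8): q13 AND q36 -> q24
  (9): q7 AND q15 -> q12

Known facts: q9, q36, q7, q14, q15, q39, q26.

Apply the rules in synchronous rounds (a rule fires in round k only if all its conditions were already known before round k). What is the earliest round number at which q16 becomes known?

4

Round 1: (2) [q9 -> q22]; (4) [q26 AND q14 AND q36 -> q19]; (5) [q39 -> q28]; (9) [q7 AND q15 -> q12]. Adds q22, q19, q28, q12.
Round 2: (7) [q28 AND q19 -> q13]. Adds q13.
Round 3: (8) [q13 AND q36 -> q24]. Adds q24.
Round 4: (6) [q24 -> q16]. Adds q16.
q16 first appears in round 4.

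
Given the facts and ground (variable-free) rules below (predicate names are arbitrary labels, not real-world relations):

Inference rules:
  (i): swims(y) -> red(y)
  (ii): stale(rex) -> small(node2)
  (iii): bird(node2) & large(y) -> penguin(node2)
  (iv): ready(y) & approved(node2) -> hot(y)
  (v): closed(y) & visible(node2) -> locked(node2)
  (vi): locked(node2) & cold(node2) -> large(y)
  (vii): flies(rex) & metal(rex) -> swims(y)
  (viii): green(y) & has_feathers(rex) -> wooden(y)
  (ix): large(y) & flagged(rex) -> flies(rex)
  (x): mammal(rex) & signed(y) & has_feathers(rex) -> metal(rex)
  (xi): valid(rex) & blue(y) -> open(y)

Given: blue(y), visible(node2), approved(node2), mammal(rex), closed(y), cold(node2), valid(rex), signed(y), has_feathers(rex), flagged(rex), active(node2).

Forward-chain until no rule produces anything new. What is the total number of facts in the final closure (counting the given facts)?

Round 1 — (v), (x), (xi), derive locked(node2), metal(rex), open(y).
Round 2 — (vi), derive large(y).
Round 3 — (ix), derive flies(rex).
Round 4 — (vii), derive swims(y).
Round 5 — (i), derive red(y).
Closure: {active(node2), approved(node2), blue(y), closed(y), cold(node2), flagged(rex), flies(rex), has_feathers(rex), large(y), locked(node2), mammal(rex), metal(rex), open(y), red(y), signed(y), swims(y), valid(rex), visible(node2)} — 18 facts.

18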